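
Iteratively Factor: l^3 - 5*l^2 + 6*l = (l - 2)*(l^2 - 3*l) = (l - 3)*(l - 2)*(l)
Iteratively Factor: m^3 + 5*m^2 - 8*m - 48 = (m - 3)*(m^2 + 8*m + 16) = (m - 3)*(m + 4)*(m + 4)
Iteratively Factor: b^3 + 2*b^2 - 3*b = (b - 1)*(b^2 + 3*b) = (b - 1)*(b + 3)*(b)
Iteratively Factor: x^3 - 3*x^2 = (x)*(x^2 - 3*x) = x*(x - 3)*(x)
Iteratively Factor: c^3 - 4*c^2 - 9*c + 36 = (c - 4)*(c^2 - 9) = (c - 4)*(c - 3)*(c + 3)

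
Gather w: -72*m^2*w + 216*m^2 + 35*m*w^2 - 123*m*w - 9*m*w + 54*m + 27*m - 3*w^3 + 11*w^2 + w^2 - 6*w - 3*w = 216*m^2 + 81*m - 3*w^3 + w^2*(35*m + 12) + w*(-72*m^2 - 132*m - 9)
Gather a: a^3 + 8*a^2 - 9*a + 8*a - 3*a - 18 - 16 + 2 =a^3 + 8*a^2 - 4*a - 32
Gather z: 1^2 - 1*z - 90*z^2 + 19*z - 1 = -90*z^2 + 18*z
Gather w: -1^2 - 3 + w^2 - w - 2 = w^2 - w - 6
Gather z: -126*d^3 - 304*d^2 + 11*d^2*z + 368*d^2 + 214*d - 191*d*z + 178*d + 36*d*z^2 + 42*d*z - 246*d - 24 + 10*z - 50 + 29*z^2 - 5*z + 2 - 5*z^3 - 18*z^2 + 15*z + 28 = -126*d^3 + 64*d^2 + 146*d - 5*z^3 + z^2*(36*d + 11) + z*(11*d^2 - 149*d + 20) - 44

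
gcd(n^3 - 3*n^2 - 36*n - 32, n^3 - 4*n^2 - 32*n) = n^2 - 4*n - 32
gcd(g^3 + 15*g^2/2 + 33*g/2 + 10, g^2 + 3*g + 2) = g + 1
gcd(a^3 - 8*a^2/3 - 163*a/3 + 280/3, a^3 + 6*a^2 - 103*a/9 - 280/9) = a + 7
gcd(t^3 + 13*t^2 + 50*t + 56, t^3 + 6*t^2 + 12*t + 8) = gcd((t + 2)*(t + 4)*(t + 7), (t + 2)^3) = t + 2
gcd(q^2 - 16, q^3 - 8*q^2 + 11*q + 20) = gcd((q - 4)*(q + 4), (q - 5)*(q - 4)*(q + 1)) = q - 4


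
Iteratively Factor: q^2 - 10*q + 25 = (q - 5)*(q - 5)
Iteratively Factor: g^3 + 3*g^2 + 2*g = (g + 2)*(g^2 + g) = (g + 1)*(g + 2)*(g)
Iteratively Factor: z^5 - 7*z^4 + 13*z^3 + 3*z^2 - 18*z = (z - 3)*(z^4 - 4*z^3 + z^2 + 6*z) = (z - 3)*(z - 2)*(z^3 - 2*z^2 - 3*z) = (z - 3)^2*(z - 2)*(z^2 + z) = z*(z - 3)^2*(z - 2)*(z + 1)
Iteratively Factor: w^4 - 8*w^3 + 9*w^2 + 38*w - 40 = (w - 4)*(w^3 - 4*w^2 - 7*w + 10) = (w - 4)*(w + 2)*(w^2 - 6*w + 5) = (w - 4)*(w - 1)*(w + 2)*(w - 5)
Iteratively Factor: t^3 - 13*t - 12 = (t + 1)*(t^2 - t - 12) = (t - 4)*(t + 1)*(t + 3)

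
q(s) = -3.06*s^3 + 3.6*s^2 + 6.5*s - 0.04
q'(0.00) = 6.50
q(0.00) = -0.04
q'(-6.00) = -367.18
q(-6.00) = 751.52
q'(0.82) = 6.23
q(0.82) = 6.02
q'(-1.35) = -19.95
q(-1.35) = 5.27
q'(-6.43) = -419.34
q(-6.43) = 920.50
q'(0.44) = 7.89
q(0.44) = 3.26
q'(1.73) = -8.52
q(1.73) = 6.14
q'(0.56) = 7.65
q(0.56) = 4.19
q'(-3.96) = -165.97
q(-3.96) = 220.70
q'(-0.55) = -0.24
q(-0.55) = -2.02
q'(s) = -9.18*s^2 + 7.2*s + 6.5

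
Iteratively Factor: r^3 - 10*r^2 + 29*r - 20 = (r - 1)*(r^2 - 9*r + 20) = (r - 4)*(r - 1)*(r - 5)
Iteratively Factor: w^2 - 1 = (w - 1)*(w + 1)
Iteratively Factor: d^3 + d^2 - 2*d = (d)*(d^2 + d - 2) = d*(d - 1)*(d + 2)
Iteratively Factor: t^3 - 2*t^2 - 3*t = (t + 1)*(t^2 - 3*t) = (t - 3)*(t + 1)*(t)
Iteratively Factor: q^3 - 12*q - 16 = (q + 2)*(q^2 - 2*q - 8) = (q + 2)^2*(q - 4)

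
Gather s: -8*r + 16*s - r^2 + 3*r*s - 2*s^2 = -r^2 - 8*r - 2*s^2 + s*(3*r + 16)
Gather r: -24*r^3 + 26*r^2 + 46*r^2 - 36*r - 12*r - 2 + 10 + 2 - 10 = -24*r^3 + 72*r^2 - 48*r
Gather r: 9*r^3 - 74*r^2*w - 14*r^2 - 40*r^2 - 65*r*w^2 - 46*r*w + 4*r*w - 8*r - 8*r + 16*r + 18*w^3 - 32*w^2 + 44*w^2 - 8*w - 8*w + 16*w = 9*r^3 + r^2*(-74*w - 54) + r*(-65*w^2 - 42*w) + 18*w^3 + 12*w^2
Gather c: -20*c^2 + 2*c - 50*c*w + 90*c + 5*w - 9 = -20*c^2 + c*(92 - 50*w) + 5*w - 9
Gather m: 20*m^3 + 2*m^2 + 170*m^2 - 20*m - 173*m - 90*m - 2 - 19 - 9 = 20*m^3 + 172*m^2 - 283*m - 30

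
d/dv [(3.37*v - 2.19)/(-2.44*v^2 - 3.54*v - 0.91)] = (8.2228*v^2 - 10.6872*v - 10.8193)/(5.9536*v^4 + 17.2752*v^3 + 16.9724*v^2 + 6.4428*v + 0.8281)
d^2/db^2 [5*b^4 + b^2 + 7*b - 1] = 60*b^2 + 2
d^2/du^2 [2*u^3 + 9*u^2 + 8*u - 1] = 12*u + 18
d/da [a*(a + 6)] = 2*a + 6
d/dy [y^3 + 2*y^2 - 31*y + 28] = 3*y^2 + 4*y - 31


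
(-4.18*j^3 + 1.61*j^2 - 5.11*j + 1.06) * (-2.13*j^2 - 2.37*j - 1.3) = 8.9034*j^5 + 6.4773*j^4 + 12.5026*j^3 + 7.7599*j^2 + 4.1308*j - 1.378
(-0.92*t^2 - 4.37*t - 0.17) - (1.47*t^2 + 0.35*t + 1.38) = -2.39*t^2 - 4.72*t - 1.55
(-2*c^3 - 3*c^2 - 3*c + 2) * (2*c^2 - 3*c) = -4*c^5 + 3*c^3 + 13*c^2 - 6*c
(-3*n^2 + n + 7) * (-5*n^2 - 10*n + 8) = 15*n^4 + 25*n^3 - 69*n^2 - 62*n + 56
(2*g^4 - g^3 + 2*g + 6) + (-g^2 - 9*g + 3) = 2*g^4 - g^3 - g^2 - 7*g + 9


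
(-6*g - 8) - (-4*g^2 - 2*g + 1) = 4*g^2 - 4*g - 9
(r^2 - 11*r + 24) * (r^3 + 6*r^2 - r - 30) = r^5 - 5*r^4 - 43*r^3 + 125*r^2 + 306*r - 720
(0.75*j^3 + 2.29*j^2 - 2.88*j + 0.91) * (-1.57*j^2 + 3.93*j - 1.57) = -1.1775*j^5 - 0.6478*j^4 + 12.3438*j^3 - 16.3424*j^2 + 8.0979*j - 1.4287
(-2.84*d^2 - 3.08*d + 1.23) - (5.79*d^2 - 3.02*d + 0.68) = -8.63*d^2 - 0.0600000000000001*d + 0.55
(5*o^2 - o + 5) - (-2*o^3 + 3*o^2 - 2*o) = 2*o^3 + 2*o^2 + o + 5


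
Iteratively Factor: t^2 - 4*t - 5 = (t + 1)*(t - 5)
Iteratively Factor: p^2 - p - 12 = (p - 4)*(p + 3)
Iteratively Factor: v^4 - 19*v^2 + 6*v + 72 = (v + 4)*(v^3 - 4*v^2 - 3*v + 18) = (v + 2)*(v + 4)*(v^2 - 6*v + 9) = (v - 3)*(v + 2)*(v + 4)*(v - 3)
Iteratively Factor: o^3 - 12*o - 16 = (o - 4)*(o^2 + 4*o + 4) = (o - 4)*(o + 2)*(o + 2)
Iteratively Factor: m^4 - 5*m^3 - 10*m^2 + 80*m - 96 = (m + 4)*(m^3 - 9*m^2 + 26*m - 24) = (m - 3)*(m + 4)*(m^2 - 6*m + 8) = (m - 3)*(m - 2)*(m + 4)*(m - 4)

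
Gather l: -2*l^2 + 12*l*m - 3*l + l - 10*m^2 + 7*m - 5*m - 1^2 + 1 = -2*l^2 + l*(12*m - 2) - 10*m^2 + 2*m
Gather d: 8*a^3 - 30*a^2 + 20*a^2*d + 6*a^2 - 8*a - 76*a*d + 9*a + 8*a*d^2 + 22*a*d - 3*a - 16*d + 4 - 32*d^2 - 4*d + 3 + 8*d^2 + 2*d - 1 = 8*a^3 - 24*a^2 - 2*a + d^2*(8*a - 24) + d*(20*a^2 - 54*a - 18) + 6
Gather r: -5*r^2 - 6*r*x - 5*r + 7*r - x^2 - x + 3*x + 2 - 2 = -5*r^2 + r*(2 - 6*x) - x^2 + 2*x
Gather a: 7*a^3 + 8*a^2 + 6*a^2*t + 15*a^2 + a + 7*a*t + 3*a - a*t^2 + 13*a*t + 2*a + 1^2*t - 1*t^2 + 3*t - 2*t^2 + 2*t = 7*a^3 + a^2*(6*t + 23) + a*(-t^2 + 20*t + 6) - 3*t^2 + 6*t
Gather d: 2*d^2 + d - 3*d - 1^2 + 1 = 2*d^2 - 2*d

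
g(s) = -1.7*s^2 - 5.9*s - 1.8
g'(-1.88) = 0.49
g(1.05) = -9.87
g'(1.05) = -9.47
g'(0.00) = -5.90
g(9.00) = -192.60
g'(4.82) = -22.29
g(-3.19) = -0.28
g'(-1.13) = -2.06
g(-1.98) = 3.22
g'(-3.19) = 4.95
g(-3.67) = -3.04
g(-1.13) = 2.70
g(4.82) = -69.73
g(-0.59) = 1.09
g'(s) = -3.4*s - 5.9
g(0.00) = -1.80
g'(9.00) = -36.50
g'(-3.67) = 6.58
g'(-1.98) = 0.83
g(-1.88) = 3.28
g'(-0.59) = -3.89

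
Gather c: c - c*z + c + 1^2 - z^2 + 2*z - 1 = c*(2 - z) - z^2 + 2*z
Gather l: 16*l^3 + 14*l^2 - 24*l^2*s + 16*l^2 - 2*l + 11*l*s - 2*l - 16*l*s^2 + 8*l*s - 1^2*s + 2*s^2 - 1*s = 16*l^3 + l^2*(30 - 24*s) + l*(-16*s^2 + 19*s - 4) + 2*s^2 - 2*s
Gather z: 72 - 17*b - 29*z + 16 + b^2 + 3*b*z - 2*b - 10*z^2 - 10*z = b^2 - 19*b - 10*z^2 + z*(3*b - 39) + 88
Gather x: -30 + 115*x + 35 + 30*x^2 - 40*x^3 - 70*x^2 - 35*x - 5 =-40*x^3 - 40*x^2 + 80*x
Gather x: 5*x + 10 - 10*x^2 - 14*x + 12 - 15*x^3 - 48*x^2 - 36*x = -15*x^3 - 58*x^2 - 45*x + 22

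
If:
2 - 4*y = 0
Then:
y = 1/2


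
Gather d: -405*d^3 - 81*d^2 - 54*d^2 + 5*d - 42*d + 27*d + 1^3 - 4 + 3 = -405*d^3 - 135*d^2 - 10*d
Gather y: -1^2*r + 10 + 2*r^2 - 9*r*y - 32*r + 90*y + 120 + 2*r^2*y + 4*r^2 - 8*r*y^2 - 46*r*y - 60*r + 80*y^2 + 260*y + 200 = 6*r^2 - 93*r + y^2*(80 - 8*r) + y*(2*r^2 - 55*r + 350) + 330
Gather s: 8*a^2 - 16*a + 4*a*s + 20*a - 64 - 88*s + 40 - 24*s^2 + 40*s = 8*a^2 + 4*a - 24*s^2 + s*(4*a - 48) - 24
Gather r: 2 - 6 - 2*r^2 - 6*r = -2*r^2 - 6*r - 4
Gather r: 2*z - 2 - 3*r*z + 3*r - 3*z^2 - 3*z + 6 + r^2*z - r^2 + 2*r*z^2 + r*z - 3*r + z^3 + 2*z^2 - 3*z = r^2*(z - 1) + r*(2*z^2 - 2*z) + z^3 - z^2 - 4*z + 4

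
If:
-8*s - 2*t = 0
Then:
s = -t/4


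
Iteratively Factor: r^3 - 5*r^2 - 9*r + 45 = (r - 5)*(r^2 - 9) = (r - 5)*(r + 3)*(r - 3)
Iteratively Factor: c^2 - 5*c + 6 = (c - 3)*(c - 2)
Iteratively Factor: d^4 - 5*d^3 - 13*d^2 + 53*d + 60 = (d - 4)*(d^3 - d^2 - 17*d - 15) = (d - 4)*(d + 3)*(d^2 - 4*d - 5) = (d - 4)*(d + 1)*(d + 3)*(d - 5)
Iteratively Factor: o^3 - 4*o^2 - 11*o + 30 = (o + 3)*(o^2 - 7*o + 10) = (o - 5)*(o + 3)*(o - 2)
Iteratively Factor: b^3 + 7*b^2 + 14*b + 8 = (b + 1)*(b^2 + 6*b + 8) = (b + 1)*(b + 2)*(b + 4)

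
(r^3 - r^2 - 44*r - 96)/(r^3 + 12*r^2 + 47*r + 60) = (r - 8)/(r + 5)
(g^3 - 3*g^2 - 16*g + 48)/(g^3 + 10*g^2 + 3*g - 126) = (g^2 - 16)/(g^2 + 13*g + 42)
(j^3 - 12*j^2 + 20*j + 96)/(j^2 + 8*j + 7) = (j^3 - 12*j^2 + 20*j + 96)/(j^2 + 8*j + 7)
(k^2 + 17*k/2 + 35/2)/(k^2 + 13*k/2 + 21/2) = (k + 5)/(k + 3)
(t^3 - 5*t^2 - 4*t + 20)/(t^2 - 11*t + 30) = (t^2 - 4)/(t - 6)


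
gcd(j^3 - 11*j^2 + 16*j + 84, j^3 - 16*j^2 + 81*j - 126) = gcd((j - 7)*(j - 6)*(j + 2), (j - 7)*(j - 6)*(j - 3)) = j^2 - 13*j + 42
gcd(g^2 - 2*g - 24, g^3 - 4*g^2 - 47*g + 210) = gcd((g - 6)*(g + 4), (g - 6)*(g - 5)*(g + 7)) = g - 6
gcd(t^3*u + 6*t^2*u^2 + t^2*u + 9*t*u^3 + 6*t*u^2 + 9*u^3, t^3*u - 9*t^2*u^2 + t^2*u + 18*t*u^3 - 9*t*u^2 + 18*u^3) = t*u + u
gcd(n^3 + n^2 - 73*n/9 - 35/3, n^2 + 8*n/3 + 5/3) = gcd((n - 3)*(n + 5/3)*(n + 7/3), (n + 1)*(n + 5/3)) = n + 5/3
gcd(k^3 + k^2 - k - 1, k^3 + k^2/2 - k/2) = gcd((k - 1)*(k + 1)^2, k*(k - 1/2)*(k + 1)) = k + 1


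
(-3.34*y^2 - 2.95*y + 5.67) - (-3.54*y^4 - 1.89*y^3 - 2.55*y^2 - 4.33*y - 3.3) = 3.54*y^4 + 1.89*y^3 - 0.79*y^2 + 1.38*y + 8.97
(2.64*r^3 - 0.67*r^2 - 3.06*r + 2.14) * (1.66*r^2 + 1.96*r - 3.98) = 4.3824*r^5 + 4.0622*r^4 - 16.9*r^3 + 0.2214*r^2 + 16.3732*r - 8.5172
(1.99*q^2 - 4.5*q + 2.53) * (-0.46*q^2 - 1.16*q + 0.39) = -0.9154*q^4 - 0.2384*q^3 + 4.8323*q^2 - 4.6898*q + 0.9867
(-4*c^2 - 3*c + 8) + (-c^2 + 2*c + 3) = -5*c^2 - c + 11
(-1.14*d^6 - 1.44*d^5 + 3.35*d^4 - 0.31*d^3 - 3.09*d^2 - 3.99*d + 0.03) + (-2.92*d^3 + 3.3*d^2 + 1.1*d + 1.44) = -1.14*d^6 - 1.44*d^5 + 3.35*d^4 - 3.23*d^3 + 0.21*d^2 - 2.89*d + 1.47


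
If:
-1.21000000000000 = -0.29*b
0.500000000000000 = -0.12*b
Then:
No Solution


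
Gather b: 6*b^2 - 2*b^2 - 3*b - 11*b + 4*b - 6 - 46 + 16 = 4*b^2 - 10*b - 36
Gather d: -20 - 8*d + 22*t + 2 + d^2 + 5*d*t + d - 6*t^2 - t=d^2 + d*(5*t - 7) - 6*t^2 + 21*t - 18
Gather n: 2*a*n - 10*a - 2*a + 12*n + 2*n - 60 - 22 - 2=-12*a + n*(2*a + 14) - 84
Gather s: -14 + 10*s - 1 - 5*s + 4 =5*s - 11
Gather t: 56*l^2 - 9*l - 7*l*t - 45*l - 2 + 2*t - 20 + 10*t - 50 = 56*l^2 - 54*l + t*(12 - 7*l) - 72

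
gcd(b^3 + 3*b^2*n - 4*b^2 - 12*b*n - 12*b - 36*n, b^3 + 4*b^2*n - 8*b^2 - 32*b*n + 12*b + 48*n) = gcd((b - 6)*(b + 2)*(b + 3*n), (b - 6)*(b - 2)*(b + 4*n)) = b - 6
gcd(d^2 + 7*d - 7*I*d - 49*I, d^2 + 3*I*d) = 1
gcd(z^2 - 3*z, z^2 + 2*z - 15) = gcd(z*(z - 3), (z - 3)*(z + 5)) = z - 3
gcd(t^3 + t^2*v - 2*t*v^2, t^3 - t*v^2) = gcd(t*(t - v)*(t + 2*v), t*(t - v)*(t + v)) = t^2 - t*v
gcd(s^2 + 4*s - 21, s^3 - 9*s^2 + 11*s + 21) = s - 3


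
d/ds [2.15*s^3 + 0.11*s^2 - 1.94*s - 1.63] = 6.45*s^2 + 0.22*s - 1.94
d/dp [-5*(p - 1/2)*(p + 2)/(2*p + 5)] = 5*(-4*p^2 - 20*p - 19)/(2*(4*p^2 + 20*p + 25))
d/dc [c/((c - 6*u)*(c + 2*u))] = (-c*(c - 6*u) - c*(c + 2*u) + (c - 6*u)*(c + 2*u))/((c - 6*u)^2*(c + 2*u)^2)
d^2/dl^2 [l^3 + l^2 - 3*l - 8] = 6*l + 2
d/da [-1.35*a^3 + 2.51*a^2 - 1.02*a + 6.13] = -4.05*a^2 + 5.02*a - 1.02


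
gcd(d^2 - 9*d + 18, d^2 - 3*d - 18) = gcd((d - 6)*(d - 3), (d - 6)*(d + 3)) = d - 6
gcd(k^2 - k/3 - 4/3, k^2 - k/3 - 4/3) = k^2 - k/3 - 4/3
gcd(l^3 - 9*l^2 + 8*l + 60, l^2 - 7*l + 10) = l - 5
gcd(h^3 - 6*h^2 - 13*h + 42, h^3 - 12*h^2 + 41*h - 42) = h^2 - 9*h + 14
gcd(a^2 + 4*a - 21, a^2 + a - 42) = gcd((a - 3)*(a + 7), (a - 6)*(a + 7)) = a + 7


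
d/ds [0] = 0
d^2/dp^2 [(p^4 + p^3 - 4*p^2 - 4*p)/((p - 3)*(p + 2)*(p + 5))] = 2*(19*p^3 - 135*p^2 + 585*p - 285)/(p^6 + 6*p^5 - 33*p^4 - 172*p^3 + 495*p^2 + 1350*p - 3375)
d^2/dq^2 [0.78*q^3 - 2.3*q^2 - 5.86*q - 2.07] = 4.68*q - 4.6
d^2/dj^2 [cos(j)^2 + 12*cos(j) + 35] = -12*cos(j) - 2*cos(2*j)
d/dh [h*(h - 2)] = 2*h - 2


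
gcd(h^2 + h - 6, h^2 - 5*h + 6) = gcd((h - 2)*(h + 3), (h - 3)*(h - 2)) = h - 2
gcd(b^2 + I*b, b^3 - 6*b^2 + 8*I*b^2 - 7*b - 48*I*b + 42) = b + I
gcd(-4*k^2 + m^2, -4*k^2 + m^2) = 4*k^2 - m^2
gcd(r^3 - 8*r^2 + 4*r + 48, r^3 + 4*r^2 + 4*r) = r + 2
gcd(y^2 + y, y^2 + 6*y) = y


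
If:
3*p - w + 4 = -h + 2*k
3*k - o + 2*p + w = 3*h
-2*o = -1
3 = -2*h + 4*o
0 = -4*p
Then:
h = -1/2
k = -9/2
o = 1/2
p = 0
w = 25/2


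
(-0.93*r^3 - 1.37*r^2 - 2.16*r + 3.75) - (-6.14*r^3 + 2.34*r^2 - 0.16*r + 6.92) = 5.21*r^3 - 3.71*r^2 - 2.0*r - 3.17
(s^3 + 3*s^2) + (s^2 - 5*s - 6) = s^3 + 4*s^2 - 5*s - 6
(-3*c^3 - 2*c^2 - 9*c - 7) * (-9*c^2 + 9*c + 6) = 27*c^5 - 9*c^4 + 45*c^3 - 30*c^2 - 117*c - 42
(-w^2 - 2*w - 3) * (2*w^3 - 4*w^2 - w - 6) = -2*w^5 + 3*w^3 + 20*w^2 + 15*w + 18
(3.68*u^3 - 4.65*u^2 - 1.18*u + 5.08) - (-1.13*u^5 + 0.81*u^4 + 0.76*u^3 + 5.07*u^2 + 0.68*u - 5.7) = 1.13*u^5 - 0.81*u^4 + 2.92*u^3 - 9.72*u^2 - 1.86*u + 10.78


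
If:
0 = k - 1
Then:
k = 1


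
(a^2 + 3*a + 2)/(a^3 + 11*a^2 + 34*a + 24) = (a + 2)/(a^2 + 10*a + 24)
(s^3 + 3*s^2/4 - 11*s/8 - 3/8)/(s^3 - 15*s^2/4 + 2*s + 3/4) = (s + 3/2)/(s - 3)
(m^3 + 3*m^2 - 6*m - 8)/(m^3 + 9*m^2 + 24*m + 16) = (m - 2)/(m + 4)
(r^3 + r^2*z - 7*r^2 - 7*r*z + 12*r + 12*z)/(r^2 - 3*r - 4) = (r^2 + r*z - 3*r - 3*z)/(r + 1)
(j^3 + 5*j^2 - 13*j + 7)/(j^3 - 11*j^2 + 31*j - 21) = (j^2 + 6*j - 7)/(j^2 - 10*j + 21)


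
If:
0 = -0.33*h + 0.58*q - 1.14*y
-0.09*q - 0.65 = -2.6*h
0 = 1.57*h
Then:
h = 0.00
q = -7.22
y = -3.67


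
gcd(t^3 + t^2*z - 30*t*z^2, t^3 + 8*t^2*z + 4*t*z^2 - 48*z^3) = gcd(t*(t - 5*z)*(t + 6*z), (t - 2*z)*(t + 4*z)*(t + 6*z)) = t + 6*z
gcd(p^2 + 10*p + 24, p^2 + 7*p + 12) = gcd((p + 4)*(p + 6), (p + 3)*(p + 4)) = p + 4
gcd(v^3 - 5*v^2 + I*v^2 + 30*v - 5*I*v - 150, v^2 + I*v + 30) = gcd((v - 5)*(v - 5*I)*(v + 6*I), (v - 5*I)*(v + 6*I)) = v^2 + I*v + 30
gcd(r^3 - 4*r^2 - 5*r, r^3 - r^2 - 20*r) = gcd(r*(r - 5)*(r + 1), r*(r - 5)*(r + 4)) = r^2 - 5*r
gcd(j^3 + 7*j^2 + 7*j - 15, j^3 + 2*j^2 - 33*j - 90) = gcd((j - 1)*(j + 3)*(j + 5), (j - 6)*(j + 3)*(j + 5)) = j^2 + 8*j + 15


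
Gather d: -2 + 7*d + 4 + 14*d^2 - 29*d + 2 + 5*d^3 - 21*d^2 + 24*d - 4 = 5*d^3 - 7*d^2 + 2*d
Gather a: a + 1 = a + 1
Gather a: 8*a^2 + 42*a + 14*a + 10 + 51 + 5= 8*a^2 + 56*a + 66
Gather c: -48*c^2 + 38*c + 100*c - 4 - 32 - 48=-48*c^2 + 138*c - 84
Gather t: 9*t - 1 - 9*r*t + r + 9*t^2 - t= r + 9*t^2 + t*(8 - 9*r) - 1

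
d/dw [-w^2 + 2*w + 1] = 2 - 2*w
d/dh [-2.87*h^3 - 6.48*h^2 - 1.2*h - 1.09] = -8.61*h^2 - 12.96*h - 1.2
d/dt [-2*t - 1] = -2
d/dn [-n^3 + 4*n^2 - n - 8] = -3*n^2 + 8*n - 1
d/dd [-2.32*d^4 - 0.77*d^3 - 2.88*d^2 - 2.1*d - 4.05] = -9.28*d^3 - 2.31*d^2 - 5.76*d - 2.1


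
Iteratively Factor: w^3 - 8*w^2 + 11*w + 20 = (w + 1)*(w^2 - 9*w + 20) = (w - 5)*(w + 1)*(w - 4)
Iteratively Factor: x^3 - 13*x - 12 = (x + 1)*(x^2 - x - 12) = (x - 4)*(x + 1)*(x + 3)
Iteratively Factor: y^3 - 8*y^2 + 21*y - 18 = (y - 3)*(y^2 - 5*y + 6) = (y - 3)^2*(y - 2)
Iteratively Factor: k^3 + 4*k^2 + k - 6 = (k + 2)*(k^2 + 2*k - 3) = (k + 2)*(k + 3)*(k - 1)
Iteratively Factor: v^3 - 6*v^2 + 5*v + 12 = (v - 3)*(v^2 - 3*v - 4) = (v - 3)*(v + 1)*(v - 4)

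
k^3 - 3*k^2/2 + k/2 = k*(k - 1)*(k - 1/2)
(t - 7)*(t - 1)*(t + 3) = t^3 - 5*t^2 - 17*t + 21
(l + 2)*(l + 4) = l^2 + 6*l + 8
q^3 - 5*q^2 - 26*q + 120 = (q - 6)*(q - 4)*(q + 5)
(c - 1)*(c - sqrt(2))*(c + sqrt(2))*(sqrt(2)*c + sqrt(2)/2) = sqrt(2)*c^4 - sqrt(2)*c^3/2 - 5*sqrt(2)*c^2/2 + sqrt(2)*c + sqrt(2)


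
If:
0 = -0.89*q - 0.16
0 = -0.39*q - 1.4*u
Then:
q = -0.18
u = 0.05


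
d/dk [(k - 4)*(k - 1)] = 2*k - 5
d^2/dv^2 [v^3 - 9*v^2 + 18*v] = 6*v - 18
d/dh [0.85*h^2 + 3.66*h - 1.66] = 1.7*h + 3.66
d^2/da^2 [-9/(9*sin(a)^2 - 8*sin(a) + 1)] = 18*(162*sin(a)^4 - 108*sin(a)^3 - 229*sin(a)^2 + 220*sin(a) - 55)/(9*sin(a)^2 - 8*sin(a) + 1)^3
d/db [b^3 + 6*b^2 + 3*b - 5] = 3*b^2 + 12*b + 3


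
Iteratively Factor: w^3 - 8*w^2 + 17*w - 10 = (w - 1)*(w^2 - 7*w + 10) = (w - 2)*(w - 1)*(w - 5)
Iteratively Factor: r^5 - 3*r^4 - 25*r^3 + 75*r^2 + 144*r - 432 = (r - 4)*(r^4 + r^3 - 21*r^2 - 9*r + 108) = (r - 4)*(r - 3)*(r^3 + 4*r^2 - 9*r - 36) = (r - 4)*(r - 3)*(r + 3)*(r^2 + r - 12) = (r - 4)*(r - 3)^2*(r + 3)*(r + 4)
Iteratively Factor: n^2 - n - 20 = (n - 5)*(n + 4)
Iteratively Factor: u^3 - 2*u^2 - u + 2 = (u - 1)*(u^2 - u - 2) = (u - 1)*(u + 1)*(u - 2)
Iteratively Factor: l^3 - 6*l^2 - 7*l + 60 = (l + 3)*(l^2 - 9*l + 20) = (l - 5)*(l + 3)*(l - 4)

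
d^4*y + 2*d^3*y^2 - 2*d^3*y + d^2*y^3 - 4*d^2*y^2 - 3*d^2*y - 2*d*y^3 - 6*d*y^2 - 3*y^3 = (d - 3)*(d + y)^2*(d*y + y)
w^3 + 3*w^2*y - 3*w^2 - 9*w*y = w*(w - 3)*(w + 3*y)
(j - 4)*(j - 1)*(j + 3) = j^3 - 2*j^2 - 11*j + 12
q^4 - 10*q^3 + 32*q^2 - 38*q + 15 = (q - 5)*(q - 3)*(q - 1)^2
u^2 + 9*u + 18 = (u + 3)*(u + 6)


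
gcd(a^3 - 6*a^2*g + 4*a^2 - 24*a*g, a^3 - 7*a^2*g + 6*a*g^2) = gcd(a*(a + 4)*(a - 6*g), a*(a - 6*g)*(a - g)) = a^2 - 6*a*g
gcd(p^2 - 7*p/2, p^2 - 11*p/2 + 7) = p - 7/2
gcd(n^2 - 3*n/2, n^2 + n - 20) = 1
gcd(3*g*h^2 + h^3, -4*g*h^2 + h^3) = h^2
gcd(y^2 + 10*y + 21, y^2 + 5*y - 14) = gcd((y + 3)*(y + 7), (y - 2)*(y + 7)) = y + 7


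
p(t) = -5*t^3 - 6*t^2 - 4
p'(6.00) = -612.00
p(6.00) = -1300.00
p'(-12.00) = -2016.00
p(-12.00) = 7772.00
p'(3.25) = -197.44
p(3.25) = -239.02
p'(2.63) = -135.31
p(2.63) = -136.46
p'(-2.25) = -48.94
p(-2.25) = 22.58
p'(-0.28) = 2.18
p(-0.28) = -4.36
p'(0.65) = -14.14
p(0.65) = -7.91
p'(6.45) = -701.44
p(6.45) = -1595.30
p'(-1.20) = -7.20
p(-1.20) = -4.00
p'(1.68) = -62.50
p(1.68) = -44.64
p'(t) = -15*t^2 - 12*t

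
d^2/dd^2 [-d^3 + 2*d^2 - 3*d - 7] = 4 - 6*d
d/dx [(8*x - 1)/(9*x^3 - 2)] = (-144*x^3 + 27*x^2 - 16)/(81*x^6 - 36*x^3 + 4)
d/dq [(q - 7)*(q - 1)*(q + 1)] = 3*q^2 - 14*q - 1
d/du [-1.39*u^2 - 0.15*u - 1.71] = -2.78*u - 0.15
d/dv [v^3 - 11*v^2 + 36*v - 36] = 3*v^2 - 22*v + 36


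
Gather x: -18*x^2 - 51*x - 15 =-18*x^2 - 51*x - 15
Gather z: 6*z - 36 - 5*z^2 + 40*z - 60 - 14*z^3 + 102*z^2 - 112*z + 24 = -14*z^3 + 97*z^2 - 66*z - 72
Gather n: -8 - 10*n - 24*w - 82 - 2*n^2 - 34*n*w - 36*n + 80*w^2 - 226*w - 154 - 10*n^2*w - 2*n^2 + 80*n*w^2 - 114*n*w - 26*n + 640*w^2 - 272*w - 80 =n^2*(-10*w - 4) + n*(80*w^2 - 148*w - 72) + 720*w^2 - 522*w - 324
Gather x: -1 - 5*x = -5*x - 1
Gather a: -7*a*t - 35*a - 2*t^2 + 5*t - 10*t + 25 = a*(-7*t - 35) - 2*t^2 - 5*t + 25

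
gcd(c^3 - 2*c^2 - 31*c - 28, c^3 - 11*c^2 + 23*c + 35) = c^2 - 6*c - 7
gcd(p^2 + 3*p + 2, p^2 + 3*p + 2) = p^2 + 3*p + 2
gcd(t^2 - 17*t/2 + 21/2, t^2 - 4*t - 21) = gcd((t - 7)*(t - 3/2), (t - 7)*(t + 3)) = t - 7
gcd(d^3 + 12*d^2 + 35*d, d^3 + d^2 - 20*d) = d^2 + 5*d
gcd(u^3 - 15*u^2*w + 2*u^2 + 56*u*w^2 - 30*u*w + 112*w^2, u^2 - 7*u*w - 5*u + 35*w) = u - 7*w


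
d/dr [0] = 0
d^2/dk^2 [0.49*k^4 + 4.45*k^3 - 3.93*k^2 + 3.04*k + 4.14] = 5.88*k^2 + 26.7*k - 7.86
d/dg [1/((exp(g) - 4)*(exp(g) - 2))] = 2*(3 - exp(g))*exp(g)/(exp(4*g) - 12*exp(3*g) + 52*exp(2*g) - 96*exp(g) + 64)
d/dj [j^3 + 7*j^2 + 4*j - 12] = 3*j^2 + 14*j + 4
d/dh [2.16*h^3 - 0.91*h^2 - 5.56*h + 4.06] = 6.48*h^2 - 1.82*h - 5.56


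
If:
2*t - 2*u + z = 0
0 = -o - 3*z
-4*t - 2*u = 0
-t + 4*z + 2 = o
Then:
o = 36/43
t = 2/43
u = -4/43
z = -12/43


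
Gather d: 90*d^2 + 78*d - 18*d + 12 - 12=90*d^2 + 60*d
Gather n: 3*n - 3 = 3*n - 3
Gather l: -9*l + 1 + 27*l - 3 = 18*l - 2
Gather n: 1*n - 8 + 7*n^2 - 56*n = 7*n^2 - 55*n - 8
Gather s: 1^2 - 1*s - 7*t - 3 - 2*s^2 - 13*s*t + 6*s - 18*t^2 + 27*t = -2*s^2 + s*(5 - 13*t) - 18*t^2 + 20*t - 2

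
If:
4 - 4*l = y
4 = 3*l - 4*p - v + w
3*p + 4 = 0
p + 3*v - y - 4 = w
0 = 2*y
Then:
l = 1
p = -4/3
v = 1/2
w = -23/6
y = 0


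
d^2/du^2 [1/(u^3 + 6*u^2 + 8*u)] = 2*(-3*u*(u + 2)*(u^2 + 6*u + 8) + (3*u^2 + 12*u + 8)^2)/(u^3*(u^2 + 6*u + 8)^3)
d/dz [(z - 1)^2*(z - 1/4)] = 3*z^2 - 9*z/2 + 3/2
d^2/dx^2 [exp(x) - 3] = exp(x)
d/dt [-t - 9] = -1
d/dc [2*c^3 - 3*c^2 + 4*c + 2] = 6*c^2 - 6*c + 4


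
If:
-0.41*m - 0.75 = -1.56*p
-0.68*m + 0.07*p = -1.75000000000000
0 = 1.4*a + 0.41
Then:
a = -0.29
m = 2.70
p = 1.19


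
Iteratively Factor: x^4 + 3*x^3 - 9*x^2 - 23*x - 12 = (x + 1)*(x^3 + 2*x^2 - 11*x - 12) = (x + 1)^2*(x^2 + x - 12) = (x + 1)^2*(x + 4)*(x - 3)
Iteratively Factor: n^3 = (n)*(n^2) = n^2*(n)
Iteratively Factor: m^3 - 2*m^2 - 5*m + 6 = (m - 1)*(m^2 - m - 6) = (m - 3)*(m - 1)*(m + 2)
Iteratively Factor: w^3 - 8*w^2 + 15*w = (w)*(w^2 - 8*w + 15) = w*(w - 5)*(w - 3)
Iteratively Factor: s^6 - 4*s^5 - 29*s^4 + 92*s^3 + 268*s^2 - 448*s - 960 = (s + 4)*(s^5 - 8*s^4 + 3*s^3 + 80*s^2 - 52*s - 240) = (s + 2)*(s + 4)*(s^4 - 10*s^3 + 23*s^2 + 34*s - 120) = (s - 5)*(s + 2)*(s + 4)*(s^3 - 5*s^2 - 2*s + 24) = (s - 5)*(s - 4)*(s + 2)*(s + 4)*(s^2 - s - 6) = (s - 5)*(s - 4)*(s - 3)*(s + 2)*(s + 4)*(s + 2)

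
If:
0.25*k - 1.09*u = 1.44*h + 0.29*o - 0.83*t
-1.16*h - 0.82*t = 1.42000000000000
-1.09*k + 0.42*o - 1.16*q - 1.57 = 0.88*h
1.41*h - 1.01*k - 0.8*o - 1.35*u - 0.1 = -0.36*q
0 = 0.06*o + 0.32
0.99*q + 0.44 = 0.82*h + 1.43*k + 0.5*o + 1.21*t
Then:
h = -0.35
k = 0.81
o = -5.33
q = -3.78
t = -1.24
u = 1.11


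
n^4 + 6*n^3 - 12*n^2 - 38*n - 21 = (n - 3)*(n + 1)^2*(n + 7)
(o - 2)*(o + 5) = o^2 + 3*o - 10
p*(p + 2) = p^2 + 2*p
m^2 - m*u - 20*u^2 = (m - 5*u)*(m + 4*u)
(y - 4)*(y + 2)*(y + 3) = y^3 + y^2 - 14*y - 24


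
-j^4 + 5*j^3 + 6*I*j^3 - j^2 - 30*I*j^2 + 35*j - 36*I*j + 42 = (j - 6)*(j - 7*I)*(-I*j + 1)*(-I*j - I)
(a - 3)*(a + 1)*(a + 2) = a^3 - 7*a - 6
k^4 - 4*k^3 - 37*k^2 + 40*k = k*(k - 8)*(k - 1)*(k + 5)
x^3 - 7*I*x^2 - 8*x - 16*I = (x - 4*I)^2*(x + I)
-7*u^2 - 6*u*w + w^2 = (-7*u + w)*(u + w)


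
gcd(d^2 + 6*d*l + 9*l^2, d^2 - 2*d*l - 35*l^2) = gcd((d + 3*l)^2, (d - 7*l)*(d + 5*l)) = 1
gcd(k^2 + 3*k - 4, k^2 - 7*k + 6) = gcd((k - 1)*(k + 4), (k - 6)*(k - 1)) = k - 1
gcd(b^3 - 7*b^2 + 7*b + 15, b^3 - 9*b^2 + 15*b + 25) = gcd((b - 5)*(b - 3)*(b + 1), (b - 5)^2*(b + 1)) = b^2 - 4*b - 5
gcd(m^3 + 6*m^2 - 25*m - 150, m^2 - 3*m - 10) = m - 5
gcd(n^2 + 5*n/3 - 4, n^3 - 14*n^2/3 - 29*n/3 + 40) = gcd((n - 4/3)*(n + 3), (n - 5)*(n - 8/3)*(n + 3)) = n + 3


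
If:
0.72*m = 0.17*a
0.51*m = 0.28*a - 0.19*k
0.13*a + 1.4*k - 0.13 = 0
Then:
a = 0.10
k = 0.08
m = 0.02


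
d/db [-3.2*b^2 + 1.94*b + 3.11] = 1.94 - 6.4*b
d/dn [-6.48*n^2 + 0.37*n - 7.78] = 0.37 - 12.96*n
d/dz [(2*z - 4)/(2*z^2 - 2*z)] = (-z^2 + 4*z - 2)/(z^2*(z^2 - 2*z + 1))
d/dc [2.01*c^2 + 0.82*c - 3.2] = 4.02*c + 0.82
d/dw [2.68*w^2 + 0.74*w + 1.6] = 5.36*w + 0.74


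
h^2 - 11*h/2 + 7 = (h - 7/2)*(h - 2)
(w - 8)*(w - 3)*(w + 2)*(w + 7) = w^4 - 2*w^3 - 61*w^2 + 62*w + 336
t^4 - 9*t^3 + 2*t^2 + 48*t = t*(t - 8)*(t - 3)*(t + 2)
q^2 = q^2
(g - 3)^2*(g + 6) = g^3 - 27*g + 54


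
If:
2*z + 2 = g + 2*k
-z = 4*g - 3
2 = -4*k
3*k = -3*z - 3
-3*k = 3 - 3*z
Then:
No Solution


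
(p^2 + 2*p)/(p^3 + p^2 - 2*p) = 1/(p - 1)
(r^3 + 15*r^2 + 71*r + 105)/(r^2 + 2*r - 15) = (r^2 + 10*r + 21)/(r - 3)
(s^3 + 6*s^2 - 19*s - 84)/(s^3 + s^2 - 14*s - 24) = (s + 7)/(s + 2)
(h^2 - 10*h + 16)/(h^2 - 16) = (h^2 - 10*h + 16)/(h^2 - 16)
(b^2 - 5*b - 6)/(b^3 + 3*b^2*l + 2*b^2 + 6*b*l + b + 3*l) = (b - 6)/(b^2 + 3*b*l + b + 3*l)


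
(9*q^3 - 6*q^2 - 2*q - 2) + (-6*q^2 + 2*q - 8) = 9*q^3 - 12*q^2 - 10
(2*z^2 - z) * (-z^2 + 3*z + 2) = -2*z^4 + 7*z^3 + z^2 - 2*z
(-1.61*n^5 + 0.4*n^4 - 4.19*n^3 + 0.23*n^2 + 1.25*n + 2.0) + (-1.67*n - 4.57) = -1.61*n^5 + 0.4*n^4 - 4.19*n^3 + 0.23*n^2 - 0.42*n - 2.57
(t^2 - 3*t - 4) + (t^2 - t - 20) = 2*t^2 - 4*t - 24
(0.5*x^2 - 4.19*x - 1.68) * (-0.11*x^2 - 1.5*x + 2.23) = -0.055*x^4 - 0.2891*x^3 + 7.5848*x^2 - 6.8237*x - 3.7464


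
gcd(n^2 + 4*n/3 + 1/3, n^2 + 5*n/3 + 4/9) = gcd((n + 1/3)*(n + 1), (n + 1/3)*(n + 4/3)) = n + 1/3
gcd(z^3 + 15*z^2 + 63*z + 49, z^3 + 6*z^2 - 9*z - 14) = z^2 + 8*z + 7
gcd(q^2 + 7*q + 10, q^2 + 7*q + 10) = q^2 + 7*q + 10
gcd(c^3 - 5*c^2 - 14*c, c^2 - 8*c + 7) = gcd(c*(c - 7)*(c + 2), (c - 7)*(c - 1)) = c - 7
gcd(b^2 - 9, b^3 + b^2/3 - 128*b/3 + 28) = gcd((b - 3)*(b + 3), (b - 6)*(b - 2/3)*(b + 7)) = 1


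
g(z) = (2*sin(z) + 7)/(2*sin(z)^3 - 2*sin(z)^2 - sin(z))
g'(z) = (2*sin(z) + 7)*(-6*sin(z)^2*cos(z) + 4*sin(z)*cos(z) + cos(z))/(2*sin(z)^3 - 2*sin(z)^2 - sin(z))^2 + 2*cos(z)/(2*sin(z)^3 - 2*sin(z)^2 - sin(z))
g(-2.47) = -9.08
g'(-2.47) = 45.21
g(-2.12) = -2.87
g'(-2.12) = 6.08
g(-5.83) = -12.05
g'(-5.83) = 23.81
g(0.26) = -21.15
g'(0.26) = 88.44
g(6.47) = -30.47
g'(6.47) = 181.99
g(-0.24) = 66.69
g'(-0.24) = -172.04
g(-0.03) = 246.61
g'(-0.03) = 7731.80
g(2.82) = -16.86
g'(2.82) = -54.62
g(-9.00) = -91.42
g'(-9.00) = 2083.02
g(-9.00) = -91.42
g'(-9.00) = 2083.02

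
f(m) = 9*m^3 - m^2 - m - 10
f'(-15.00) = 6104.00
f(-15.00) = -30595.00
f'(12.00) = 3863.00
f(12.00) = 15386.00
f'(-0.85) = 20.21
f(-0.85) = -15.40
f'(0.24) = 0.08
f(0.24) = -10.17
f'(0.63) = 8.46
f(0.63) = -8.78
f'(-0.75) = 15.69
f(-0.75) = -13.61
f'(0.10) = -0.93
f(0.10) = -10.10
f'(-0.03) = -0.92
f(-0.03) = -9.97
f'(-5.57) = 847.81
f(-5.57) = -1590.73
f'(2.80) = 205.08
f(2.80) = 176.93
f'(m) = 27*m^2 - 2*m - 1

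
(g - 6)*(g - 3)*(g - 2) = g^3 - 11*g^2 + 36*g - 36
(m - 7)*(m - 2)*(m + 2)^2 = m^4 - 5*m^3 - 18*m^2 + 20*m + 56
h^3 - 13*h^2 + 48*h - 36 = (h - 6)^2*(h - 1)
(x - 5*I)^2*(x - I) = x^3 - 11*I*x^2 - 35*x + 25*I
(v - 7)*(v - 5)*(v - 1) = v^3 - 13*v^2 + 47*v - 35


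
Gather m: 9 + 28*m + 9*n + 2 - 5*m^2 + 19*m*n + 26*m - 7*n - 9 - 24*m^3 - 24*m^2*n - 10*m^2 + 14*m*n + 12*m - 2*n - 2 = -24*m^3 + m^2*(-24*n - 15) + m*(33*n + 66)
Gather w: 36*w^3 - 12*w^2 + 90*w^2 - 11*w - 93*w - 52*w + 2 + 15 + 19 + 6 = 36*w^3 + 78*w^2 - 156*w + 42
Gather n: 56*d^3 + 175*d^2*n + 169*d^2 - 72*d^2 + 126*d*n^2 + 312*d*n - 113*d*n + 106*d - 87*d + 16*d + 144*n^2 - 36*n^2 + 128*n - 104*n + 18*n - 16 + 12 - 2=56*d^3 + 97*d^2 + 35*d + n^2*(126*d + 108) + n*(175*d^2 + 199*d + 42) - 6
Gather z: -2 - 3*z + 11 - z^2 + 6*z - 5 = -z^2 + 3*z + 4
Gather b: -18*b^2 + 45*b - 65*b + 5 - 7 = -18*b^2 - 20*b - 2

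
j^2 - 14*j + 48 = (j - 8)*(j - 6)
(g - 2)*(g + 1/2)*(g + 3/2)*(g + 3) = g^4 + 3*g^3 - 13*g^2/4 - 45*g/4 - 9/2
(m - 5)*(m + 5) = m^2 - 25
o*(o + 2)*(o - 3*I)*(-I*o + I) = -I*o^4 - 3*o^3 - I*o^3 - 3*o^2 + 2*I*o^2 + 6*o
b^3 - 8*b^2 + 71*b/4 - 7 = (b - 4)*(b - 7/2)*(b - 1/2)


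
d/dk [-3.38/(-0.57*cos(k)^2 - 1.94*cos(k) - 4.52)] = (3.8532*cos(k) + 6.5572)*sin(k)/(0.57*cos(k)^2 + 1.94*cos(k) + 4.52)^2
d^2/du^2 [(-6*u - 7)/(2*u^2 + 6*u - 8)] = (-(2*u + 3)^2*(6*u + 7) + (18*u + 25)*(u^2 + 3*u - 4))/(u^2 + 3*u - 4)^3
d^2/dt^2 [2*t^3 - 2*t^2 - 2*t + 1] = 12*t - 4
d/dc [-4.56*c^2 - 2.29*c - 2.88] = -9.12*c - 2.29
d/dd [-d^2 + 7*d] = 7 - 2*d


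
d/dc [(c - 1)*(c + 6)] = 2*c + 5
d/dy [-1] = 0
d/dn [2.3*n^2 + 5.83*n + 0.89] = 4.6*n + 5.83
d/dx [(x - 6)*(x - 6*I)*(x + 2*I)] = 3*x^2 + x*(-12 - 8*I) + 12 + 24*I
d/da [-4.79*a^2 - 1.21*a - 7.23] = -9.58*a - 1.21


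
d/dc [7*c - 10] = 7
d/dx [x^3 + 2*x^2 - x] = 3*x^2 + 4*x - 1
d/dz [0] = 0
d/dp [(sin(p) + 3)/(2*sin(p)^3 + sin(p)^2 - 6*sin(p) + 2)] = (-4*sin(p)^3 - 19*sin(p)^2 - 6*sin(p) + 20)*cos(p)/(2*sin(p)^3 + sin(p)^2 - 6*sin(p) + 2)^2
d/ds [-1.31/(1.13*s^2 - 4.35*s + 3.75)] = (2.9606*s - 5.6985)/(1.13*s^2 - 4.35*s + 3.75)^2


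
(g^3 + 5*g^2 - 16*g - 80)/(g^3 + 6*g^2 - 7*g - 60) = (g - 4)/(g - 3)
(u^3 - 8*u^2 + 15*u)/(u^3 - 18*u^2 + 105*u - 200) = u*(u - 3)/(u^2 - 13*u + 40)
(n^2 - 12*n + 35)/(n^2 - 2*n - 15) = (n - 7)/(n + 3)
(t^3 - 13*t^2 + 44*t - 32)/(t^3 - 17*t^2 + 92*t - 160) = (t - 1)/(t - 5)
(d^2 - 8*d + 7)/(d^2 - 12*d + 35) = (d - 1)/(d - 5)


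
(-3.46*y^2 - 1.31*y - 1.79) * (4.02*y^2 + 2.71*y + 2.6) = -13.9092*y^4 - 14.6428*y^3 - 19.7419*y^2 - 8.2569*y - 4.654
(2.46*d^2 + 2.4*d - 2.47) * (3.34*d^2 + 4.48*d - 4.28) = 8.2164*d^4 + 19.0368*d^3 - 8.0266*d^2 - 21.3376*d + 10.5716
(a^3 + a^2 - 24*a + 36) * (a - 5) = a^4 - 4*a^3 - 29*a^2 + 156*a - 180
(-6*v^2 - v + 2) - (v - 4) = -6*v^2 - 2*v + 6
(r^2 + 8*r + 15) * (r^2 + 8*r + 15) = r^4 + 16*r^3 + 94*r^2 + 240*r + 225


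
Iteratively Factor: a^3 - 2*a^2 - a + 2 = (a - 2)*(a^2 - 1) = (a - 2)*(a + 1)*(a - 1)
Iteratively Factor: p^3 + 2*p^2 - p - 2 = (p + 1)*(p^2 + p - 2) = (p + 1)*(p + 2)*(p - 1)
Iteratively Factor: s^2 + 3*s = (s)*(s + 3)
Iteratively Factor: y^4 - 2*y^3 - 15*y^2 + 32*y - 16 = (y - 4)*(y^3 + 2*y^2 - 7*y + 4) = (y - 4)*(y - 1)*(y^2 + 3*y - 4) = (y - 4)*(y - 1)^2*(y + 4)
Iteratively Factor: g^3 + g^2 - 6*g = (g + 3)*(g^2 - 2*g) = g*(g + 3)*(g - 2)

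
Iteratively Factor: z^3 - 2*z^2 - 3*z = (z - 3)*(z^2 + z) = z*(z - 3)*(z + 1)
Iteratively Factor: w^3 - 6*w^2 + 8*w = (w)*(w^2 - 6*w + 8) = w*(w - 4)*(w - 2)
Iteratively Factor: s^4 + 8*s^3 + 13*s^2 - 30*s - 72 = (s + 4)*(s^3 + 4*s^2 - 3*s - 18) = (s + 3)*(s + 4)*(s^2 + s - 6) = (s + 3)^2*(s + 4)*(s - 2)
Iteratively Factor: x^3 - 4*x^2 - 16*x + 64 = (x - 4)*(x^2 - 16) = (x - 4)*(x + 4)*(x - 4)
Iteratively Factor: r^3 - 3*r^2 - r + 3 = (r - 1)*(r^2 - 2*r - 3) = (r - 1)*(r + 1)*(r - 3)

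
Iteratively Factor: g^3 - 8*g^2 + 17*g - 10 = (g - 1)*(g^2 - 7*g + 10) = (g - 5)*(g - 1)*(g - 2)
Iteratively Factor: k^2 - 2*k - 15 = (k + 3)*(k - 5)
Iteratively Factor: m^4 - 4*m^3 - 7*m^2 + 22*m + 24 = (m + 1)*(m^3 - 5*m^2 - 2*m + 24) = (m - 4)*(m + 1)*(m^2 - m - 6) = (m - 4)*(m + 1)*(m + 2)*(m - 3)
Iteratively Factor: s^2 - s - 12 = (s - 4)*(s + 3)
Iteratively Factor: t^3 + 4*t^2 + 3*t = (t)*(t^2 + 4*t + 3) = t*(t + 3)*(t + 1)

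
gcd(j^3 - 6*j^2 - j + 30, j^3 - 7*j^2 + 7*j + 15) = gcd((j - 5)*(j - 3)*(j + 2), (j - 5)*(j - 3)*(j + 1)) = j^2 - 8*j + 15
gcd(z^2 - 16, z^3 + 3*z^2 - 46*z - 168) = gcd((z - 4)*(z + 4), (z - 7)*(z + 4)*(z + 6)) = z + 4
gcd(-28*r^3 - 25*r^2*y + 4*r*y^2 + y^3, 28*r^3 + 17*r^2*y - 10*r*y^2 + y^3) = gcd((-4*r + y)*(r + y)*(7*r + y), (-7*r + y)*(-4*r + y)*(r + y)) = -4*r^2 - 3*r*y + y^2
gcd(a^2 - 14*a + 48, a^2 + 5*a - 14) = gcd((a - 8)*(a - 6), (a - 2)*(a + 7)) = 1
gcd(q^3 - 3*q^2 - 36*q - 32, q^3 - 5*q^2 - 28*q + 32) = q^2 - 4*q - 32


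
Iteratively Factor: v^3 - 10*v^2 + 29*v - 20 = (v - 1)*(v^2 - 9*v + 20) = (v - 4)*(v - 1)*(v - 5)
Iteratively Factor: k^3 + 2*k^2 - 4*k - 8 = (k + 2)*(k^2 - 4) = (k + 2)^2*(k - 2)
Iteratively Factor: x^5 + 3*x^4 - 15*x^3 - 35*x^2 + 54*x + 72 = (x + 1)*(x^4 + 2*x^3 - 17*x^2 - 18*x + 72) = (x - 3)*(x + 1)*(x^3 + 5*x^2 - 2*x - 24) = (x - 3)*(x + 1)*(x + 4)*(x^2 + x - 6) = (x - 3)*(x - 2)*(x + 1)*(x + 4)*(x + 3)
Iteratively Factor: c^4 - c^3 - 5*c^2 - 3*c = (c)*(c^3 - c^2 - 5*c - 3) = c*(c + 1)*(c^2 - 2*c - 3) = c*(c + 1)^2*(c - 3)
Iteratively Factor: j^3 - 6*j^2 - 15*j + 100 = (j - 5)*(j^2 - j - 20) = (j - 5)*(j + 4)*(j - 5)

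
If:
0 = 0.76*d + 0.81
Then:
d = -1.07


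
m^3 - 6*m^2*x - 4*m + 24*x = (m - 2)*(m + 2)*(m - 6*x)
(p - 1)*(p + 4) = p^2 + 3*p - 4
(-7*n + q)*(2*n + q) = -14*n^2 - 5*n*q + q^2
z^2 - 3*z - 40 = (z - 8)*(z + 5)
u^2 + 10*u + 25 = (u + 5)^2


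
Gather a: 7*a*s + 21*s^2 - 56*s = 7*a*s + 21*s^2 - 56*s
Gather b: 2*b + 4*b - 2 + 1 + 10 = 6*b + 9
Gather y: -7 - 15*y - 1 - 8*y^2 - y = -8*y^2 - 16*y - 8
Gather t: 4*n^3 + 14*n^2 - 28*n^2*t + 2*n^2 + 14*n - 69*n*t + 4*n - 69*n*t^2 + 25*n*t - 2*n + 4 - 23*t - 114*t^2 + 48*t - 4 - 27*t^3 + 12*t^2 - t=4*n^3 + 16*n^2 + 16*n - 27*t^3 + t^2*(-69*n - 102) + t*(-28*n^2 - 44*n + 24)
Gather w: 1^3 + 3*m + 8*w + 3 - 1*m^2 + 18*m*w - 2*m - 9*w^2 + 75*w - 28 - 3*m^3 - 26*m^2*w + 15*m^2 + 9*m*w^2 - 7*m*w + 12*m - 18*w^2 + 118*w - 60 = -3*m^3 + 14*m^2 + 13*m + w^2*(9*m - 27) + w*(-26*m^2 + 11*m + 201) - 84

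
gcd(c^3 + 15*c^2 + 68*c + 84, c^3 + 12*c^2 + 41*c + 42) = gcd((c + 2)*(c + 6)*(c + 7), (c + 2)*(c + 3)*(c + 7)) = c^2 + 9*c + 14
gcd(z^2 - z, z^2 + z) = z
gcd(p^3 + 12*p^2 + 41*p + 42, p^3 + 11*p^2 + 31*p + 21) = p^2 + 10*p + 21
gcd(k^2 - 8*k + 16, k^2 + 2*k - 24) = k - 4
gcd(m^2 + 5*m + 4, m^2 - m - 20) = m + 4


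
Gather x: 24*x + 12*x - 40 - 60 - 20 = 36*x - 120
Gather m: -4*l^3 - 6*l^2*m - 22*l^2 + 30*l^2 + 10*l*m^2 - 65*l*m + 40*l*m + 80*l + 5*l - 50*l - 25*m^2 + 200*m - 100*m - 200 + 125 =-4*l^3 + 8*l^2 + 35*l + m^2*(10*l - 25) + m*(-6*l^2 - 25*l + 100) - 75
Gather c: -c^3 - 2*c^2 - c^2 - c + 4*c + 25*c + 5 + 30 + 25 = -c^3 - 3*c^2 + 28*c + 60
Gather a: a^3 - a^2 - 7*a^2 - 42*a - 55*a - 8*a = a^3 - 8*a^2 - 105*a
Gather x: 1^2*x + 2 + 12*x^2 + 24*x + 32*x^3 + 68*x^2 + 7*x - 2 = 32*x^3 + 80*x^2 + 32*x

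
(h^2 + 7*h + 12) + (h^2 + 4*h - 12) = 2*h^2 + 11*h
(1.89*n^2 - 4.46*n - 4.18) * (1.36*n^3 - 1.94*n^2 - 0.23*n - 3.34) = 2.5704*n^5 - 9.7322*n^4 + 2.5329*n^3 + 2.8224*n^2 + 15.8578*n + 13.9612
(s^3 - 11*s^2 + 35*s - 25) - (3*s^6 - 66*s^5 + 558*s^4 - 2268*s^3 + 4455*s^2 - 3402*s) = -3*s^6 + 66*s^5 - 558*s^4 + 2269*s^3 - 4466*s^2 + 3437*s - 25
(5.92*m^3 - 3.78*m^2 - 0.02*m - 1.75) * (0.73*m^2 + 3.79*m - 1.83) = 4.3216*m^5 + 19.6774*m^4 - 25.1744*m^3 + 5.5641*m^2 - 6.5959*m + 3.2025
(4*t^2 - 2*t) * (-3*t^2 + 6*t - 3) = -12*t^4 + 30*t^3 - 24*t^2 + 6*t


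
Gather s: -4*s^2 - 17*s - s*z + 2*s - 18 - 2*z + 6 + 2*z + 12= -4*s^2 + s*(-z - 15)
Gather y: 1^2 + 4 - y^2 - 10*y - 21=-y^2 - 10*y - 16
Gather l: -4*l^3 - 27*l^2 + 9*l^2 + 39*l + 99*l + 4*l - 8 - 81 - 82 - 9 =-4*l^3 - 18*l^2 + 142*l - 180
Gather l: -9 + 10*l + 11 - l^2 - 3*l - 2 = -l^2 + 7*l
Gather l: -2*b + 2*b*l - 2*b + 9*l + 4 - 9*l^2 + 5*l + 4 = -4*b - 9*l^2 + l*(2*b + 14) + 8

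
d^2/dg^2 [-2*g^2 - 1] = -4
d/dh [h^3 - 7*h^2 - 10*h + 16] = 3*h^2 - 14*h - 10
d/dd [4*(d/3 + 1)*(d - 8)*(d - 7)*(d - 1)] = 16*d^3/3 - 52*d^2 + 184*d/3 + 628/3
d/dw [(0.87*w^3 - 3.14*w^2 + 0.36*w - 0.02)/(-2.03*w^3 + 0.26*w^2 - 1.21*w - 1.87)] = (8.88178419700125e-16*w^5 - 6.14800000000001*w^4 - 0.643799999999999*w^3 - 1.2967*w^2 + 11.754*w - 0.6974)/(4.1209*w^6 - 1.0556*w^5 + 4.9802*w^4 + 6.963*w^3 + 0.4917*w^2 + 4.5254*w + 3.4969)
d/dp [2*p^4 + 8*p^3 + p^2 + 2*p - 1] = 8*p^3 + 24*p^2 + 2*p + 2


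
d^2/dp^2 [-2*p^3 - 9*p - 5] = -12*p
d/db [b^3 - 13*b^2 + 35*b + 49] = 3*b^2 - 26*b + 35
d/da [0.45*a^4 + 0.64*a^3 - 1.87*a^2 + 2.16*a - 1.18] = 1.8*a^3 + 1.92*a^2 - 3.74*a + 2.16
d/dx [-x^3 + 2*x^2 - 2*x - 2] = -3*x^2 + 4*x - 2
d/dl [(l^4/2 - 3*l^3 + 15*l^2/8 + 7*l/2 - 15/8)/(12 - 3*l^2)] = (-4*l^5 + 12*l^4 + 32*l^3 - 130*l^2 + 45*l + 56)/(12*(l^4 - 8*l^2 + 16))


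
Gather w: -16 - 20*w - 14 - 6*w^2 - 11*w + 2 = -6*w^2 - 31*w - 28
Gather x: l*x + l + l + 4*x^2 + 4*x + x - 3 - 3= 2*l + 4*x^2 + x*(l + 5) - 6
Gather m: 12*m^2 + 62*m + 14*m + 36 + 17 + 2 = 12*m^2 + 76*m + 55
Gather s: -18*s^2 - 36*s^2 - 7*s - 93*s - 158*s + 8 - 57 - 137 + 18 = -54*s^2 - 258*s - 168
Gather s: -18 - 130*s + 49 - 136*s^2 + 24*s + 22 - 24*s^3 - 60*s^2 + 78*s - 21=-24*s^3 - 196*s^2 - 28*s + 32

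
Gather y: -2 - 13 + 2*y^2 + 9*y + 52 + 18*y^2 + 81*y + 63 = 20*y^2 + 90*y + 100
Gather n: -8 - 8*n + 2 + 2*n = -6*n - 6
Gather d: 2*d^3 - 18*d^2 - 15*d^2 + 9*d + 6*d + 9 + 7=2*d^3 - 33*d^2 + 15*d + 16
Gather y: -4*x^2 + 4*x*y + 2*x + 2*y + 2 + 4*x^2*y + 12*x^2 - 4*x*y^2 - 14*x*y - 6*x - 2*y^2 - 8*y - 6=8*x^2 - 4*x + y^2*(-4*x - 2) + y*(4*x^2 - 10*x - 6) - 4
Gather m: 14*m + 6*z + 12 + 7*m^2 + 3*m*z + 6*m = 7*m^2 + m*(3*z + 20) + 6*z + 12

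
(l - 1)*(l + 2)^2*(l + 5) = l^4 + 8*l^3 + 15*l^2 - 4*l - 20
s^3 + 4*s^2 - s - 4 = (s - 1)*(s + 1)*(s + 4)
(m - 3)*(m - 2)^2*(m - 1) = m^4 - 8*m^3 + 23*m^2 - 28*m + 12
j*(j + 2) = j^2 + 2*j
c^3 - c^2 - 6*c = c*(c - 3)*(c + 2)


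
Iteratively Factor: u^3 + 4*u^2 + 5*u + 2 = (u + 2)*(u^2 + 2*u + 1) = (u + 1)*(u + 2)*(u + 1)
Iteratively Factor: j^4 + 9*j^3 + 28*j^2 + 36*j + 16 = (j + 2)*(j^3 + 7*j^2 + 14*j + 8) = (j + 2)*(j + 4)*(j^2 + 3*j + 2) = (j + 1)*(j + 2)*(j + 4)*(j + 2)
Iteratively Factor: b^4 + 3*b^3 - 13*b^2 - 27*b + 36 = (b - 3)*(b^3 + 6*b^2 + 5*b - 12) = (b - 3)*(b + 4)*(b^2 + 2*b - 3) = (b - 3)*(b - 1)*(b + 4)*(b + 3)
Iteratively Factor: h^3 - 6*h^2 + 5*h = (h - 5)*(h^2 - h) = (h - 5)*(h - 1)*(h)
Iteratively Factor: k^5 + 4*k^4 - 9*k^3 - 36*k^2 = (k)*(k^4 + 4*k^3 - 9*k^2 - 36*k) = k*(k + 3)*(k^3 + k^2 - 12*k) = k^2*(k + 3)*(k^2 + k - 12) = k^2*(k + 3)*(k + 4)*(k - 3)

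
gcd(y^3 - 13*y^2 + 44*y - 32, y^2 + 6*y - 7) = y - 1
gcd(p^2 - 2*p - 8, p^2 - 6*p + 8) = p - 4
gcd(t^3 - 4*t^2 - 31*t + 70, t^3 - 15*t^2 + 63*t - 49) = t - 7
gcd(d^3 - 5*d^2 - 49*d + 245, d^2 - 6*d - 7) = d - 7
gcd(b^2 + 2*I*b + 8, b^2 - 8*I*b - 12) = b - 2*I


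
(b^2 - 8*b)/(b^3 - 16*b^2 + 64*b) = 1/(b - 8)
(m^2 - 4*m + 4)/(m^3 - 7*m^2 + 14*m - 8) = (m - 2)/(m^2 - 5*m + 4)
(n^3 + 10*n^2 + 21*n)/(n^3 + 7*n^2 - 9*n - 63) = n/(n - 3)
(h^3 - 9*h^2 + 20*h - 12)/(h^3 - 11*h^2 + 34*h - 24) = (h - 2)/(h - 4)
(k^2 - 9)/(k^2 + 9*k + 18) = (k - 3)/(k + 6)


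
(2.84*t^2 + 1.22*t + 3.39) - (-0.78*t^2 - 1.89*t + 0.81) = 3.62*t^2 + 3.11*t + 2.58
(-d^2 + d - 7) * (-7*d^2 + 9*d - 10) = 7*d^4 - 16*d^3 + 68*d^2 - 73*d + 70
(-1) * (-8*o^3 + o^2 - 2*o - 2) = 8*o^3 - o^2 + 2*o + 2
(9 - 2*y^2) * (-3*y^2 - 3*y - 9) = 6*y^4 + 6*y^3 - 9*y^2 - 27*y - 81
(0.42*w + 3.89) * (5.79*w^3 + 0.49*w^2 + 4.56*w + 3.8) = 2.4318*w^4 + 22.7289*w^3 + 3.8213*w^2 + 19.3344*w + 14.782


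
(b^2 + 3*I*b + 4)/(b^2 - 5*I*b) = (b^2 + 3*I*b + 4)/(b*(b - 5*I))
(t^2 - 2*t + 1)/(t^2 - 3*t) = (t^2 - 2*t + 1)/(t*(t - 3))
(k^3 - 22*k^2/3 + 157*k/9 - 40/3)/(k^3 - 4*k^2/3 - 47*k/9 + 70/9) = (3*k^2 - 17*k + 24)/(3*k^2 + k - 14)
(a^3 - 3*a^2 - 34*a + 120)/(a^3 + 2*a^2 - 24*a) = (a - 5)/a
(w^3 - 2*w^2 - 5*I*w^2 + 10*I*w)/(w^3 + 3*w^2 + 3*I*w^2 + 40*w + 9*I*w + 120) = w*(w - 2)/(w^2 + w*(3 + 8*I) + 24*I)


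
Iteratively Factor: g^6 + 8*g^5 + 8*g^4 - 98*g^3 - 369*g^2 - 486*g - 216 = (g + 3)*(g^5 + 5*g^4 - 7*g^3 - 77*g^2 - 138*g - 72) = (g + 3)^2*(g^4 + 2*g^3 - 13*g^2 - 38*g - 24) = (g + 1)*(g + 3)^2*(g^3 + g^2 - 14*g - 24) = (g + 1)*(g + 2)*(g + 3)^2*(g^2 - g - 12) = (g + 1)*(g + 2)*(g + 3)^3*(g - 4)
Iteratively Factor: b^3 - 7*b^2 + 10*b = (b - 5)*(b^2 - 2*b) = b*(b - 5)*(b - 2)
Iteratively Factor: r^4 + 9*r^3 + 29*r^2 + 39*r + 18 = (r + 2)*(r^3 + 7*r^2 + 15*r + 9) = (r + 2)*(r + 3)*(r^2 + 4*r + 3) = (r + 2)*(r + 3)^2*(r + 1)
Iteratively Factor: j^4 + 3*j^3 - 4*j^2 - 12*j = (j + 2)*(j^3 + j^2 - 6*j) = j*(j + 2)*(j^2 + j - 6) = j*(j - 2)*(j + 2)*(j + 3)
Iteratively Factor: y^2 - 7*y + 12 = (y - 4)*(y - 3)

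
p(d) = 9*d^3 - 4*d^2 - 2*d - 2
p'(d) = 27*d^2 - 8*d - 2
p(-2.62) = -186.08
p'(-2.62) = 204.30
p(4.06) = 526.26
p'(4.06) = 410.58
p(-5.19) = -1357.55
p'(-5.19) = 766.79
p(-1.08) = -15.84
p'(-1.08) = 38.13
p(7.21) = 3148.89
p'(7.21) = 1343.89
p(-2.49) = -160.76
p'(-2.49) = 185.32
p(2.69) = 138.86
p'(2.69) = 171.85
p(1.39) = 11.66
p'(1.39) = 39.05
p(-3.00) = -275.00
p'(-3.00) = 265.00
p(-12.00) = -16106.00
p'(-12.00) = 3982.00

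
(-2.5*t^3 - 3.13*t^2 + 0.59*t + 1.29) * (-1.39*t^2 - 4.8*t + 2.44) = 3.475*t^5 + 16.3507*t^4 + 8.1039*t^3 - 12.2623*t^2 - 4.7524*t + 3.1476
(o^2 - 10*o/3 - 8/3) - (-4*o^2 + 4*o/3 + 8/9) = 5*o^2 - 14*o/3 - 32/9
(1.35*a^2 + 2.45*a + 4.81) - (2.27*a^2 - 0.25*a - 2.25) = -0.92*a^2 + 2.7*a + 7.06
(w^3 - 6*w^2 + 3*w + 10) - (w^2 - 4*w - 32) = w^3 - 7*w^2 + 7*w + 42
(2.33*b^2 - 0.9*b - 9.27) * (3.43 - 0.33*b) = -0.7689*b^3 + 8.2889*b^2 - 0.0279000000000003*b - 31.7961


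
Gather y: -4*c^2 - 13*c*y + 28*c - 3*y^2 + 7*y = -4*c^2 + 28*c - 3*y^2 + y*(7 - 13*c)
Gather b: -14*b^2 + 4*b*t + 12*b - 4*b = -14*b^2 + b*(4*t + 8)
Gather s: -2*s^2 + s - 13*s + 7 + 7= -2*s^2 - 12*s + 14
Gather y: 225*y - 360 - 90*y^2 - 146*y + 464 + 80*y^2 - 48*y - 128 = -10*y^2 + 31*y - 24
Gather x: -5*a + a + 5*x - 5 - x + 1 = -4*a + 4*x - 4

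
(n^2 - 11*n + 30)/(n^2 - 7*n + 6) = (n - 5)/(n - 1)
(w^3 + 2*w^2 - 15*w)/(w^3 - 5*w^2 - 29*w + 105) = w/(w - 7)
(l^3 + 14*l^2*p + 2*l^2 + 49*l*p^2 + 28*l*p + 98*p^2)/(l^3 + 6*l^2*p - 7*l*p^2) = (-l^2 - 7*l*p - 2*l - 14*p)/(l*(-l + p))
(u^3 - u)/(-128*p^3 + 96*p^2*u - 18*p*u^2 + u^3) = (-u^3 + u)/(128*p^3 - 96*p^2*u + 18*p*u^2 - u^3)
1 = 1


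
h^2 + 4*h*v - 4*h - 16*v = (h - 4)*(h + 4*v)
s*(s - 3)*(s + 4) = s^3 + s^2 - 12*s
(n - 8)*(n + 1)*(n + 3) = n^3 - 4*n^2 - 29*n - 24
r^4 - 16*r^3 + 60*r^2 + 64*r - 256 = (r - 8)^2*(r - 2)*(r + 2)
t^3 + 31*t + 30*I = (t - 6*I)*(t + I)*(t + 5*I)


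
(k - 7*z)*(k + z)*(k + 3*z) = k^3 - 3*k^2*z - 25*k*z^2 - 21*z^3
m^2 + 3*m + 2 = (m + 1)*(m + 2)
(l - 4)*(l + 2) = l^2 - 2*l - 8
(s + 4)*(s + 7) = s^2 + 11*s + 28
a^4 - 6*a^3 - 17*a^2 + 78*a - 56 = (a - 7)*(a - 2)*(a - 1)*(a + 4)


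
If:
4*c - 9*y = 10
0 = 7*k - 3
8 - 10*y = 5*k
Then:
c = 1069/280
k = 3/7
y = 41/70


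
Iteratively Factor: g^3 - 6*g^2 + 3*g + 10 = (g - 2)*(g^2 - 4*g - 5) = (g - 2)*(g + 1)*(g - 5)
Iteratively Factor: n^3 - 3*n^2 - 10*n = (n + 2)*(n^2 - 5*n) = (n - 5)*(n + 2)*(n)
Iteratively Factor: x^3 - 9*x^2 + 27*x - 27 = (x - 3)*(x^2 - 6*x + 9) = (x - 3)^2*(x - 3)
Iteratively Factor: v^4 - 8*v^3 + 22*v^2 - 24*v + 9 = (v - 3)*(v^3 - 5*v^2 + 7*v - 3) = (v - 3)*(v - 1)*(v^2 - 4*v + 3) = (v - 3)^2*(v - 1)*(v - 1)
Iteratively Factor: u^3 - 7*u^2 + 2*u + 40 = (u - 4)*(u^2 - 3*u - 10) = (u - 5)*(u - 4)*(u + 2)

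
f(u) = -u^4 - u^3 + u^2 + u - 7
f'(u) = -4*u^3 - 3*u^2 + 2*u + 1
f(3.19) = -129.65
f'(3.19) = -153.00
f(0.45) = -6.48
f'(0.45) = 0.93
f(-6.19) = -1205.82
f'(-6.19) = 822.38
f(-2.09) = -14.67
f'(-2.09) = 20.23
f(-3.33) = -85.28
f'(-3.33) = 108.78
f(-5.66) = -825.58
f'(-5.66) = 618.86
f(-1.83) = -10.57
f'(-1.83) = 11.81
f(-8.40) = -4330.85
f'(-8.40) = 2143.34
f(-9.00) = -5767.00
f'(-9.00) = 2656.00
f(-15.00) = -47047.00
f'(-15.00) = 12796.00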